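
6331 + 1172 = 7503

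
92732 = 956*97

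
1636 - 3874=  - 2238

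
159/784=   159/784 = 0.20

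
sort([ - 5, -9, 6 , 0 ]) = [ - 9,- 5,  0,6 ]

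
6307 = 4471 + 1836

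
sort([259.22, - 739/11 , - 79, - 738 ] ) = [ - 738, - 79, - 739/11  ,  259.22]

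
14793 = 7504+7289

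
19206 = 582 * 33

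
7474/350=3737/175 = 21.35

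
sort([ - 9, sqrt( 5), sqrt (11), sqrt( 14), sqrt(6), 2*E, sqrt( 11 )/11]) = [ - 9, sqrt ( 11 ) /11,sqrt( 5 ), sqrt( 6), sqrt(11), sqrt(14) , 2 * E] 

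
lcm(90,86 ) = 3870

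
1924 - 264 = 1660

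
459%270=189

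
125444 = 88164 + 37280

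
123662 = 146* 847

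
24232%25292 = 24232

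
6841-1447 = 5394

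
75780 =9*8420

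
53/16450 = 53/16450 = 0.00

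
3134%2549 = 585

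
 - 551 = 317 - 868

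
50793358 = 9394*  5407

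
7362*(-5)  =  -36810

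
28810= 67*430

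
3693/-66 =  - 1231/22= - 55.95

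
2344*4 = 9376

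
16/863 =16/863 = 0.02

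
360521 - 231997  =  128524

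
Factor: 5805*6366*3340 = 123428464200 = 2^3* 3^4*5^2*43^1*167^1*1061^1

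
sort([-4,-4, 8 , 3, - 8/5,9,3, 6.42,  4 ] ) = [-4,-4,-8/5, 3,3,4,6.42, 8 , 9]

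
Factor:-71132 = - 2^2*17783^1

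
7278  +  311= 7589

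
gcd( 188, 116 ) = 4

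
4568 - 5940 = - 1372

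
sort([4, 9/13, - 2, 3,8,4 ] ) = [ - 2 , 9/13, 3, 4 , 4, 8]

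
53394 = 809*66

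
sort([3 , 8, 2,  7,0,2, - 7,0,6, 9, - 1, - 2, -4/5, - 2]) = [ - 7, - 2, - 2, - 1, - 4/5,0, 0,2,2,3,  6, 7, 8,9]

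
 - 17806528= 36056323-53862851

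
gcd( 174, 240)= 6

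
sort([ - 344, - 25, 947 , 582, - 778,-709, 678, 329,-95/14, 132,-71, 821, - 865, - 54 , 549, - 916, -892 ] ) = [ -916, - 892, - 865, - 778, -709, - 344, - 71, - 54, - 25, - 95/14, 132 , 329 , 549, 582, 678, 821, 947]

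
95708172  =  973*98364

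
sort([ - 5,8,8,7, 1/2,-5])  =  [ - 5,  -  5, 1/2, 7,8 , 8]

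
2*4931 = 9862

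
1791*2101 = 3762891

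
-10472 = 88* ( - 119)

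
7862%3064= 1734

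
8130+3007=11137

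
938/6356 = 67/454 = 0.15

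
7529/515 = 7529/515 = 14.62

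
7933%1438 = 743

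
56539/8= 7067 + 3/8 = 7067.38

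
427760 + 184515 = 612275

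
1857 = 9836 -7979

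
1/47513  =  1/47513 = 0.00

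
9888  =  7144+2744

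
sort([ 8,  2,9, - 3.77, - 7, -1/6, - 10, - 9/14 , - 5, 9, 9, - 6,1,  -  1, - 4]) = [ - 10, - 7,-6, - 5,-4 , - 3.77, - 1, - 9/14, - 1/6, 1,2,  8,9, 9,9]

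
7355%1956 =1487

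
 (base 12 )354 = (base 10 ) 496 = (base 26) j2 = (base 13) 2c2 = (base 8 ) 760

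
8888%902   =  770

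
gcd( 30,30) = 30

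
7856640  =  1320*5952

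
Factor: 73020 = 2^2*3^1*5^1*1217^1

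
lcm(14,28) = 28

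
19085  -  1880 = 17205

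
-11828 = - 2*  5914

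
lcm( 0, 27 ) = 0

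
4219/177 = 23+148/177 = 23.84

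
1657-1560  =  97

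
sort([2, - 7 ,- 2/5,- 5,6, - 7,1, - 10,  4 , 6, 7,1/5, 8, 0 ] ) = [ - 10,-7,-7, - 5, - 2/5, 0, 1/5,1, 2,4, 6, 6,7,8]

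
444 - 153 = 291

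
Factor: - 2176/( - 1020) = 32/15 = 2^5*3^( - 1)*5^( - 1 )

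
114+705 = 819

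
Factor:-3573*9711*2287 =-3^4*13^1*83^1*397^1*2287^1 = - 79352960661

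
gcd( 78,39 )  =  39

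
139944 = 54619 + 85325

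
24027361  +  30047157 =54074518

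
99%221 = 99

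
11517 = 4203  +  7314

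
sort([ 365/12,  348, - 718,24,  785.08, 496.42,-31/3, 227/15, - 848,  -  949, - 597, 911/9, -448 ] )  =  [ - 949, - 848, - 718, - 597, - 448, - 31/3, 227/15,  24, 365/12, 911/9, 348,  496.42, 785.08 ] 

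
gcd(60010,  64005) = 85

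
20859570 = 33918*615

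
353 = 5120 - 4767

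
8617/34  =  8617/34=253.44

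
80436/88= 914 + 1/22= 914.05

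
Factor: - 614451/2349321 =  - 13^(-1)*31^1 * 59^(-1)*1021^( - 1 )*6607^1 =- 204817/783107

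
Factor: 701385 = 3^1*5^1*19^1*23^1*107^1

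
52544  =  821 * 64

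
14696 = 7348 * 2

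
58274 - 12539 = 45735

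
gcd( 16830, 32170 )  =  10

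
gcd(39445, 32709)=1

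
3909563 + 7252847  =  11162410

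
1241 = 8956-7715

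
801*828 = 663228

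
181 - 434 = -253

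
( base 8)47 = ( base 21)1I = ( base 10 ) 39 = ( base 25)1e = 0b100111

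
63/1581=21/527 = 0.04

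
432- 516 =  - 84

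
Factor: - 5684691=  - 3^1*41^1*113^1*409^1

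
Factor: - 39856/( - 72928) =2^(-1 ) * 43^( - 1)*47^1 = 47/86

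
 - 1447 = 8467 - 9914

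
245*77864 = 19076680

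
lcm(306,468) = 7956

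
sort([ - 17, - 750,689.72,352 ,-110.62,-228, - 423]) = [ - 750 , - 423, - 228, - 110.62 , - 17, 352,689.72]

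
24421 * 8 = 195368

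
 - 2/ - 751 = 2/751 = 0.00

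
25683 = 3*8561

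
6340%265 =245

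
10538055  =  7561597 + 2976458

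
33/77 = 3/7 = 0.43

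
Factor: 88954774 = 2^1*29^1*421^1*3643^1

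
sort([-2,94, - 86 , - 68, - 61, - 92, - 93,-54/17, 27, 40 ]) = [-93, - 92, - 86, - 68, - 61,- 54/17, - 2, 27, 40, 94]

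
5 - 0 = 5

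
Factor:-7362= - 2^1*3^2 *409^1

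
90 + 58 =148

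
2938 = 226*13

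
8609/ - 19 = - 8609/19 =- 453.11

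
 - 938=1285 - 2223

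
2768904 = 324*8546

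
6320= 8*790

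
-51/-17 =3 + 0/1  =  3.00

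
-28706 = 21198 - 49904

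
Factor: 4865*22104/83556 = 2987110/2321 = 2^1*5^1*7^1*11^( - 1)*139^1*211^ (-1 )*307^1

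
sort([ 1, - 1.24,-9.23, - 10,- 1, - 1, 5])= [ - 10 , - 9.23,-1.24, - 1 , - 1,  1,5]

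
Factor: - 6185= - 5^1*1237^1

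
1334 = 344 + 990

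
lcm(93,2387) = 7161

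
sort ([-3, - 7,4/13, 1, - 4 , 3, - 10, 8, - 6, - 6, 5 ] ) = [ - 10,-7,-6, - 6,-4 ,-3, 4/13, 1,3, 5, 8]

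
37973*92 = 3493516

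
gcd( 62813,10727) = 1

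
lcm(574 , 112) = 4592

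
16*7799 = 124784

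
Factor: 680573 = 53^1 *12841^1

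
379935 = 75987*5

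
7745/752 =7745/752=10.30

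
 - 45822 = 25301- 71123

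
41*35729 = 1464889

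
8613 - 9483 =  - 870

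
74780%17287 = 5632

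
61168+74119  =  135287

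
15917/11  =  1447 = 1447.00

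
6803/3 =6803/3 =2267.67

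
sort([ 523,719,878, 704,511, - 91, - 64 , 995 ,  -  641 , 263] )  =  [ -641,-91, -64,  263, 511, 523,704, 719, 878, 995] 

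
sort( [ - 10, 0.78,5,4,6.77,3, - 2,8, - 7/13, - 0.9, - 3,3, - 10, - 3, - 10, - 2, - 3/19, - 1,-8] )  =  [  -  10, - 10,  -  10,-8, - 3, - 3, - 2,-2 , - 1, - 0.9, - 7/13,  -  3/19,0.78,3,3  ,  4,5,6.77, 8 ]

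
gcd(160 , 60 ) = 20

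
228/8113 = 12/427 = 0.03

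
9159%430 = 129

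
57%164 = 57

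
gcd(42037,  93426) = 1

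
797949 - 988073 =-190124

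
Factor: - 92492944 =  - 2^4 * 5780809^1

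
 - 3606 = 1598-5204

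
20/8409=20/8409 = 0.00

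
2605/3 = 2605/3=868.33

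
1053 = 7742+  - 6689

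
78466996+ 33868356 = 112335352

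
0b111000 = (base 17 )35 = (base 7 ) 110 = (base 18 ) 32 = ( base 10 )56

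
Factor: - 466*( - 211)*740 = 2^3*5^1 *37^1*211^1 * 233^1  =  72761240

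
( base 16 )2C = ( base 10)44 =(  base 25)1j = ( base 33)1B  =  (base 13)35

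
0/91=0  =  0.00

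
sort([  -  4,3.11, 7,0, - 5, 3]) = [ - 5, - 4,0,3,3.11,  7 ] 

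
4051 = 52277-48226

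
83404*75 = 6255300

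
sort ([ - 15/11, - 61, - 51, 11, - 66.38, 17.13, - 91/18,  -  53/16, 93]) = [ - 66.38,-61, - 51,- 91/18, - 53/16,  -  15/11,  11, 17.13, 93] 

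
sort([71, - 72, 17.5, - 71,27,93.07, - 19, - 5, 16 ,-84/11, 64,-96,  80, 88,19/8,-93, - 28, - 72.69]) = [ - 96, - 93, - 72.69, - 72 , - 71, - 28,  -  19,  -  84/11,-5, 19/8 , 16, 17.5,27, 64, 71,80,88, 93.07 ] 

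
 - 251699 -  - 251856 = 157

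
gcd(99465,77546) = 1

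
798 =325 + 473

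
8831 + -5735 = 3096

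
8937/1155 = 7 + 284/385 = 7.74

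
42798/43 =42798/43=995.30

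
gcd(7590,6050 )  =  110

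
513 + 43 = 556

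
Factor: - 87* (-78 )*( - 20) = -2^3*3^2*5^1*13^1*29^1 = - 135720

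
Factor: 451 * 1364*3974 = 2^3*11^2 * 31^1*41^1 * 1987^1= 2444661736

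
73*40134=2929782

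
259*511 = 132349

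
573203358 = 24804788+548398570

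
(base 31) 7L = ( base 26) 94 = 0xEE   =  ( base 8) 356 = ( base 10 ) 238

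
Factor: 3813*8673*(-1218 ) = - 2^1*3^3*7^3*29^1*31^1*  41^1 *59^1=-40279441482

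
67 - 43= 24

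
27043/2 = 27043/2=   13521.50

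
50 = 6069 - 6019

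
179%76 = 27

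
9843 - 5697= 4146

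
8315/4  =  2078 + 3/4 = 2078.75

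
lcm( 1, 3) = 3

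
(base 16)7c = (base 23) 59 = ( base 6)324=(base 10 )124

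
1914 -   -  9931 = 11845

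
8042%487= 250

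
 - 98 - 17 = - 115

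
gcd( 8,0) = 8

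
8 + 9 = 17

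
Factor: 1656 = 2^3*3^2*23^1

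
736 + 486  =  1222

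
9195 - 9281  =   - 86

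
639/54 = 71/6  =  11.83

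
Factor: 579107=579107^1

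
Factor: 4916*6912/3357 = 3775488/373 = 2^10 * 3^1*373^( - 1)*1229^1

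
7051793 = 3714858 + 3336935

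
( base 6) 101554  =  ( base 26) C3G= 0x200E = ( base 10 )8206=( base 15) 2671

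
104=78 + 26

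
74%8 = 2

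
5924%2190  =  1544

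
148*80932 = 11977936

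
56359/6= 56359/6 = 9393.17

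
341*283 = 96503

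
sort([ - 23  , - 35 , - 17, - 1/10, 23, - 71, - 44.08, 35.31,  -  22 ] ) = [-71, - 44.08 , - 35,  -  23, - 22, - 17, - 1/10, 23 , 35.31 ]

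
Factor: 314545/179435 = 62909/35887 = 7^1*11^1*17^( - 1)*19^1*43^1*2111^( - 1) 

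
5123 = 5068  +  55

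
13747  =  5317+8430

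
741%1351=741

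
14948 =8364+6584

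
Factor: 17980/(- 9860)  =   - 31/17 = -  17^(-1 )*31^1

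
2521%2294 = 227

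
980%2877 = 980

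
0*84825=0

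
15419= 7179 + 8240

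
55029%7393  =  3278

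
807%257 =36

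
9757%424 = 5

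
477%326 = 151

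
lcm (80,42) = 1680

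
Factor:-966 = -2^1*3^1*7^1*23^1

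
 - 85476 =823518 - 908994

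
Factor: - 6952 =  - 2^3*11^1 * 79^1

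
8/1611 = 8/1611=0.00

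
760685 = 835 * 911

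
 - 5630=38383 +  - 44013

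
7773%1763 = 721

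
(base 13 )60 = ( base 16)4e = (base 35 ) 28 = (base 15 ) 53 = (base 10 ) 78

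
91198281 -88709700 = 2488581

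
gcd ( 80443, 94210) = 1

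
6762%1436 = 1018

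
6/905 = 6/905  =  0.01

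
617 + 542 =1159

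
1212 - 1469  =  -257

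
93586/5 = 18717 + 1/5 = 18717.20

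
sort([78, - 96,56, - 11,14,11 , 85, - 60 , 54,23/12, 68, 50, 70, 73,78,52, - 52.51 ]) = [  -  96 ,-60,-52.51, - 11,23/12  ,  11,14, 50,52,54,56 , 68, 70,73, 78,78, 85] 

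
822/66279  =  274/22093=0.01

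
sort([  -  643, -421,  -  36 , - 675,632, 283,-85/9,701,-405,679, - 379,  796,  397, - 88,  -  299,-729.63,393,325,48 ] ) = [ - 729.63,  -  675,-643 , - 421, - 405,-379,-299, - 88,  -  36, - 85/9, 48,283, 325,393,397 , 632, 679, 701,796 ]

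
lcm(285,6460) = 19380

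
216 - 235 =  - 19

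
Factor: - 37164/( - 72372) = 19/37 = 19^1*37^( - 1)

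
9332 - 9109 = 223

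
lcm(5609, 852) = 67308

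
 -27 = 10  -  37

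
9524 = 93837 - 84313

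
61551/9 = 6839 = 6839.00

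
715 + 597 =1312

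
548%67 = 12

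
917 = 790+127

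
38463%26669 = 11794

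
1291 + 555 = 1846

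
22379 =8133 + 14246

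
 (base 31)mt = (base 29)of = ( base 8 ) 1307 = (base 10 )711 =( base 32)m7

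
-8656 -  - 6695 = -1961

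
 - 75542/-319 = 236 + 258/319 = 236.81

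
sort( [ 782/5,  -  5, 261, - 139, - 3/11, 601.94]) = [  -  139,  -  5, - 3/11,782/5, 261 , 601.94]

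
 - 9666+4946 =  - 4720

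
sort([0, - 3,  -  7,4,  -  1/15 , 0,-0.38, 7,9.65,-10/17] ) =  [-7,- 3, - 10/17,-0.38, - 1/15,0, 0, 4,  7,9.65 ]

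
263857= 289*913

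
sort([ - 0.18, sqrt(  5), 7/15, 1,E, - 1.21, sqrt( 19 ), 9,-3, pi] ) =[ - 3,  -  1.21,-0.18, 7/15, 1,sqrt( 5 ), E, pi, sqrt( 19), 9]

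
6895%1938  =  1081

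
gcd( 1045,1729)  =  19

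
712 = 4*178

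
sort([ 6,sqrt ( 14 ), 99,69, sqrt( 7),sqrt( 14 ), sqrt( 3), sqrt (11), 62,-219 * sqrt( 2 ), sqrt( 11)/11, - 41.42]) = [  -  219*sqrt( 2 ), - 41.42, sqrt( 11)/11,sqrt(3),sqrt( 7), sqrt( 11), sqrt( 14), sqrt( 14), 6,62,69, 99] 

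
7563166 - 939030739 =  - 931467573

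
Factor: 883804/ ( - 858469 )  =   - 2^2*19^1*29^1*83^(  -  1 )*401^1*10343^ ( - 1)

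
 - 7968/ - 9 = 2656/3 = 885.33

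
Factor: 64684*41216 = 2666015744=2^10*7^1*23^1*103^1 * 157^1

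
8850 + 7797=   16647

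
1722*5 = 8610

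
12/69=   4/23 = 0.17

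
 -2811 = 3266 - 6077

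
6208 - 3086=3122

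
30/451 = 30/451 = 0.07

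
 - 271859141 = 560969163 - 832828304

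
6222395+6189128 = 12411523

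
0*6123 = 0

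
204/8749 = 204/8749 = 0.02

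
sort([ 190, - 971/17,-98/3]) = [ - 971/17, - 98/3,190]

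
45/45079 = 45/45079 = 0.00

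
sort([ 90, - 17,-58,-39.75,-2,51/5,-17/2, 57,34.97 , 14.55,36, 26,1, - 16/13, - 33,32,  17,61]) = [-58,- 39.75 , - 33,-17,-17/2,-2, - 16/13 , 1, 51/5,14.55  ,  17,26,32, 34.97,36, 57,61 , 90]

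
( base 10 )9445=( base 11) 7107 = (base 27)CPM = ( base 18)1b2d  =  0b10010011100101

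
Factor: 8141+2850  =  10991  =  29^1*379^1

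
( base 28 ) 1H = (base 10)45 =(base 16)2d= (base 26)1j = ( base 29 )1g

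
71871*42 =3018582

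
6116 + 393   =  6509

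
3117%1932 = 1185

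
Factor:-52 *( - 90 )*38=2^4*3^2*5^1 * 13^1*19^1 = 177840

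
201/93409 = 201/93409 = 0.00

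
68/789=68/789 = 0.09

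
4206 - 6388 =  - 2182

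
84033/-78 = -28011/26 = - 1077.35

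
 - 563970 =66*( - 8545)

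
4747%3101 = 1646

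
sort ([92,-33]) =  [ - 33,92]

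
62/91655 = 62/91655 = 0.00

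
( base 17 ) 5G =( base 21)4h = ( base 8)145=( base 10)101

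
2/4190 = 1/2095 =0.00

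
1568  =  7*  224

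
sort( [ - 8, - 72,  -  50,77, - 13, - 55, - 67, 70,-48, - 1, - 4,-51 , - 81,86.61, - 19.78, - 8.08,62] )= [ - 81, - 72,  -  67 , - 55, - 51,-50, - 48, - 19.78, - 13, - 8.08,  -  8, - 4,-1,62 , 70,77,86.61 ] 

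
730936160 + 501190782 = 1232126942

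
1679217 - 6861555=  - 5182338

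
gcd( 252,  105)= 21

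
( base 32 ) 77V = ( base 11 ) 5639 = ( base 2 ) 1110011111111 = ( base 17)18BB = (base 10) 7423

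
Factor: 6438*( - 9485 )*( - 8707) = 2^1*3^1*5^1*7^1*29^1*37^1*271^1 * 8707^1 = 531687992010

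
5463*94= 513522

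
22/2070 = 11/1035=0.01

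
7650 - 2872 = 4778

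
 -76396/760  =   - 101 + 91/190 = - 100.52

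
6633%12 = 9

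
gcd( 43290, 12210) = 1110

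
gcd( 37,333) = 37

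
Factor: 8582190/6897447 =2860730/2299149 = 2^1*3^( - 2)*5^1*23^( - 1)*29^ (-1 )*383^( - 1 )*286073^1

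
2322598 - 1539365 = 783233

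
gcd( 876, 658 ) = 2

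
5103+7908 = 13011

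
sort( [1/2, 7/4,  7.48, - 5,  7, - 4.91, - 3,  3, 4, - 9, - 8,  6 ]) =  [ -9 ,-8, - 5,-4.91, - 3,1/2,7/4,  3, 4, 6 , 7, 7.48]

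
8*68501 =548008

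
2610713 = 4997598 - 2386885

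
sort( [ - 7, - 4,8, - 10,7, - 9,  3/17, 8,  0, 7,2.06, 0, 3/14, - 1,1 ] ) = [ - 10, - 9, - 7,  -  4, - 1,0,0,3/17, 3/14,  1, 2.06 , 7, 7,  8,8 ]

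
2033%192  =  113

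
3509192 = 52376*67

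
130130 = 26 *5005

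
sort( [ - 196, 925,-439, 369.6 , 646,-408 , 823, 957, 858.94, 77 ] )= [ - 439,-408, - 196, 77,  369.6, 646, 823, 858.94 , 925,  957]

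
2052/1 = 2052 = 2052.00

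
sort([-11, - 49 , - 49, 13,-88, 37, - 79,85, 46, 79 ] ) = [ -88,-79, - 49, - 49,-11,13, 37, 46,79, 85]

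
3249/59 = 55  +  4/59=55.07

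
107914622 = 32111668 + 75802954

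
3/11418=1/3806 = 0.00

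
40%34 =6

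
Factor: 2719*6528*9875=2^7*3^1*5^3*17^1*79^1 * 2719^1 = 175277616000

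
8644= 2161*4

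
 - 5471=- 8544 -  - 3073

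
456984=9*50776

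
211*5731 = 1209241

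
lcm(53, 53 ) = 53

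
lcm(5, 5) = 5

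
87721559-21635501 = 66086058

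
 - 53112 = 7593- 60705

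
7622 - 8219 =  - 597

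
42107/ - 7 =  - 6016 + 5/7 = - 6015.29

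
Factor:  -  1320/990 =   -  2^2*3^ ( - 1 )  =  - 4/3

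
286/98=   2 + 45/49 = 2.92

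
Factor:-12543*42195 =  - 3^2*5^1*29^1*37^1*97^1*113^1 = -529251885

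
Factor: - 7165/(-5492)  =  2^( - 2 )*5^1*1373^(  -  1)*1433^1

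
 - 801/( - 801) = 1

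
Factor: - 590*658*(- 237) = 2^2*3^1*5^1*7^1*47^1*59^1*79^1 = 92008140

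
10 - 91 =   -  81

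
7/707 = 1/101 =0.01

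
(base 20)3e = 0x4a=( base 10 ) 74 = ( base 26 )2M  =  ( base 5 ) 244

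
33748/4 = 8437 = 8437.00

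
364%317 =47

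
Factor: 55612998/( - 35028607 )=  - 2^1*3^2*7^1*29^( - 1)*37^1*79^1*151^1*1207883^( - 1 ) 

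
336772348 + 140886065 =477658413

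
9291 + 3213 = 12504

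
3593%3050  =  543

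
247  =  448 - 201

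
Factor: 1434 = 2^1*3^1*239^1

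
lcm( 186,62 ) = 186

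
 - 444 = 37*( - 12)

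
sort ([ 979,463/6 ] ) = [463/6,979 ] 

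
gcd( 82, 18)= 2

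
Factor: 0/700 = 0^1= 0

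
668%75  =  68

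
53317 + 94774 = 148091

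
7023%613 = 280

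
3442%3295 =147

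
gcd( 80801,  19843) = 1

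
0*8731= 0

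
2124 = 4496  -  2372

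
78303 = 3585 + 74718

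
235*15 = 3525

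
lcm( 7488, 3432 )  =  82368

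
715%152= 107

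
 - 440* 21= - 9240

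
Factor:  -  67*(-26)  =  2^1*13^1*67^1 = 1742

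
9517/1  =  9517 = 9517.00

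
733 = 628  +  105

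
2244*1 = 2244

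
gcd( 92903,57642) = 1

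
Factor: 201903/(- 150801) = - 7^( -1 )*13^1 * 31^1 * 43^(-1) = - 403/301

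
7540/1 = 7540 = 7540.00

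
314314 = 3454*91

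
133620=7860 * 17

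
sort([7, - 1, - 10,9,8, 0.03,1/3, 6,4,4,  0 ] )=[ - 10,-1, 0,0.03,1/3,4 , 4,6,7,  8, 9 ]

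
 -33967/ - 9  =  3774 + 1/9 = 3774.11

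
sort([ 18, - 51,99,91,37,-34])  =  [ - 51,- 34,18,  37,  91,99 ]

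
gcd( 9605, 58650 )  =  85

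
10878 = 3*3626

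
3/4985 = 3/4985 = 0.00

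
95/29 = 95/29 = 3.28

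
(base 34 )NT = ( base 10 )811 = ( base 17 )2dc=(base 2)1100101011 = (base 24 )19J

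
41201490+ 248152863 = 289354353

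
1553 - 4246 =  - 2693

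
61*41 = 2501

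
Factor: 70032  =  2^4*3^1*1459^1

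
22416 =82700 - 60284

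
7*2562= 17934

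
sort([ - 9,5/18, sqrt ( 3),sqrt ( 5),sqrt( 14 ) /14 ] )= [ - 9, sqrt( 14 ) /14, 5/18, sqrt(3), sqrt(5) ]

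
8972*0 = 0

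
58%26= 6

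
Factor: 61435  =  5^1 *11^1*1117^1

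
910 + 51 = 961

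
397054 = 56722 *7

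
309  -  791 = -482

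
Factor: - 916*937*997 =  - 855717124 = - 2^2*229^1* 937^1*997^1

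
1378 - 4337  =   - 2959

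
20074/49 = 409 +33/49 =409.67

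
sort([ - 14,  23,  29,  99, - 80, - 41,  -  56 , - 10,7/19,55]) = [-80, - 56,-41,-14, - 10,7/19,23,29,  55, 99]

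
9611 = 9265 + 346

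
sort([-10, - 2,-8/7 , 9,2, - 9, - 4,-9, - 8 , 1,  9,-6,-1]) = [  -  10, - 9, - 9,-8, - 6,  -  4,-2, - 8/7, - 1,1, 2,9,9]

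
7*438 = 3066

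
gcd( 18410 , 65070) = 10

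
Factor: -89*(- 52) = 2^2*13^1*89^1 = 4628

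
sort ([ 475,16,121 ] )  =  [ 16, 121,  475 ] 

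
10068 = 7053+3015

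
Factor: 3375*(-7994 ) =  -2^1*3^3*5^3*7^1*571^1 = - 26979750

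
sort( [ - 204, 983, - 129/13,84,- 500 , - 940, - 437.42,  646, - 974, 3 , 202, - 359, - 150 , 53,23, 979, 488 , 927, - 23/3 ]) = [ - 974, - 940, - 500, - 437.42, - 359, - 204, - 150, - 129/13, - 23/3 , 3,23  ,  53 , 84,202, 488,  646,  927,  979,983]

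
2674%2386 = 288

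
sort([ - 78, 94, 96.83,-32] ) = [-78, - 32 , 94, 96.83]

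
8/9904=1/1238= 0.00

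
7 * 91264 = 638848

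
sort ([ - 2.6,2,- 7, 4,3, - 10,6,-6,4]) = [ - 10, - 7,-6,  -  2.6,2,3, 4, 4,6]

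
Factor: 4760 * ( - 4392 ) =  - 2^6*3^2*5^1*7^1*17^1*61^1 = - 20905920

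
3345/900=223/60  =  3.72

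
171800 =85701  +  86099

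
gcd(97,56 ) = 1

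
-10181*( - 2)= 20362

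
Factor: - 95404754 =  - 2^1 * 2731^1 * 17467^1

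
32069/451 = 32069/451 = 71.11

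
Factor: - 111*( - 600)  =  2^3*3^2*5^2*37^1 = 66600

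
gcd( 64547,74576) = 1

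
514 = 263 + 251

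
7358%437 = 366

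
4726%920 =126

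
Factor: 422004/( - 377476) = -3^1*139^1*373^( - 1) = - 417/373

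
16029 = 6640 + 9389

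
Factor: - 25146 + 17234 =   -  2^3*23^1  *  43^1 = - 7912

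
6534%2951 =632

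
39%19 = 1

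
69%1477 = 69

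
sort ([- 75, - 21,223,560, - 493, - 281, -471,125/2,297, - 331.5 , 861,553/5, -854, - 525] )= [- 854, - 525 , - 493,  -  471, - 331.5,- 281, - 75, - 21, 125/2,553/5,223,297, 560 , 861]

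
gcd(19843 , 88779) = 1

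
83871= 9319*9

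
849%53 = 1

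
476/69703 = 476/69703= 0.01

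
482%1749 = 482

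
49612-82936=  - 33324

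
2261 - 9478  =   - 7217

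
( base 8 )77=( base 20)33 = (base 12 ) 53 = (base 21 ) 30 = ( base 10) 63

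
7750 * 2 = 15500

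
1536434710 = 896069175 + 640365535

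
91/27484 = 91/27484 =0.00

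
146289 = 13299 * 11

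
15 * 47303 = 709545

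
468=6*78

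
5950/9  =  661 + 1/9 = 661.11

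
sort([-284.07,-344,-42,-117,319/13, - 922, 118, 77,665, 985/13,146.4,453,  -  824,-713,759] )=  [  -  922, - 824,-713,-344,-284.07 ,-117, - 42,319/13,985/13, 77, 118, 146.4,453,665,759] 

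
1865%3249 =1865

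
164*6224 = 1020736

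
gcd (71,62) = 1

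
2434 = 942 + 1492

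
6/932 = 3/466 = 0.01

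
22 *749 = 16478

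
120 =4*30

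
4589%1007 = 561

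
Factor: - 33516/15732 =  - 7^2*23^( - 1 ) = - 49/23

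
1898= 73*26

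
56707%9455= 9432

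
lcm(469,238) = 15946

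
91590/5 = 18318 =18318.00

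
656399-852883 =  - 196484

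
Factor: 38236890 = 2^1*3^1*5^1*43^1 * 29641^1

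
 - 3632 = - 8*454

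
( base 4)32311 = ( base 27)184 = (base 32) TL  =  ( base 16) 3b5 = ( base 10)949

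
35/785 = 7/157=0.04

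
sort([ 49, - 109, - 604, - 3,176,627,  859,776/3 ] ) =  [ - 604,- 109, - 3,49,176, 776/3,  627 , 859]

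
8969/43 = 208 + 25/43 = 208.58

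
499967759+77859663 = 577827422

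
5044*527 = 2658188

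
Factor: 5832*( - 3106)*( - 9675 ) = 175254807600 =2^4* 3^8*5^2*43^1*1553^1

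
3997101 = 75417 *53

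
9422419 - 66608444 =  - 57186025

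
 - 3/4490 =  -3/4490 = -0.00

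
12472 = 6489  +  5983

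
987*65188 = 64340556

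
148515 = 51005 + 97510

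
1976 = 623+1353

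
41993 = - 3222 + 45215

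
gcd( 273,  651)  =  21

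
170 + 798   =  968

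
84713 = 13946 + 70767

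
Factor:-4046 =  - 2^1*7^1*17^2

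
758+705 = 1463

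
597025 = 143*4175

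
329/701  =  329/701 = 0.47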